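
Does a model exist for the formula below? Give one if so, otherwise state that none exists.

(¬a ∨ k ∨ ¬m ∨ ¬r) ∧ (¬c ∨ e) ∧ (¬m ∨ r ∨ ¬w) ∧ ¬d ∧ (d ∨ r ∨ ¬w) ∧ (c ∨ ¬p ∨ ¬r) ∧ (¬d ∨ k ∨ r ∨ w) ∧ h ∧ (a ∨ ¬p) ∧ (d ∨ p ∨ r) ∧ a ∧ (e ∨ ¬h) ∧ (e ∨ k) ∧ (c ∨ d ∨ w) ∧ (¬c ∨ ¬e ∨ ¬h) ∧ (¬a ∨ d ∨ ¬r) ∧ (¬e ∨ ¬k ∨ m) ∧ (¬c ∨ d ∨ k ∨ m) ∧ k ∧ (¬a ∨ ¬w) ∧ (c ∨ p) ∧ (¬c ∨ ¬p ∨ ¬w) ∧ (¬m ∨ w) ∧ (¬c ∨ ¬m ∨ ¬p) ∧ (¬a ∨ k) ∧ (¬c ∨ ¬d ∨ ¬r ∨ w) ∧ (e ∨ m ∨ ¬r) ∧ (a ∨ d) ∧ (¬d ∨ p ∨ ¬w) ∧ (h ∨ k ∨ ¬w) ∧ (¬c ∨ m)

Case h = True:
  (¬d) forces d = False.
  (a) forces a = True.
  (e ∨ ¬h) forces e = True.
  (¬c ∨ ¬e ∨ ¬h) forces c = False.
  (c ∨ d ∨ w) forces w = True.
  Clause (¬a ∨ ¬w) is falsified — contradiction.
Case h = False:
  Clause (h) is falsified — contradiction.
Both cases fail, so the formula is unsatisfiable.

UNSATISFIABLE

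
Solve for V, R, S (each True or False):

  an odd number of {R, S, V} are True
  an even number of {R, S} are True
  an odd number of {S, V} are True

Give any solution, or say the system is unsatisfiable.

V: True; R: False; S: False

{R, S, V}: 1 true → odd ✓
{R, S}: 0 true → even ✓
{S, V}: 1 true → odd ✓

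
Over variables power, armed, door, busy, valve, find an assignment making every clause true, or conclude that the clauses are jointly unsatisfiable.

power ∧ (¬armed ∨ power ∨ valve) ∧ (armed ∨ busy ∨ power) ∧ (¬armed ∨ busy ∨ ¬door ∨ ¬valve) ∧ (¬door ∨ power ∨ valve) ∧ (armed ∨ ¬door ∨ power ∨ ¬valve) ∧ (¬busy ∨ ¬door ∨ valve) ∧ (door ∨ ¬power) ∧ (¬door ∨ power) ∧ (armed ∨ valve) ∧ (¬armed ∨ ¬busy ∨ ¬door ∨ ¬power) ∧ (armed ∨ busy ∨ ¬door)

power=T; armed=F; door=T; busy=T; valve=T

Unit clause (power) forces power = True.
In (door ∨ ¬power) only door is left, so door = True.
Set armed = False.
  then (armed ∨ valve) forces valve = True.
  then (armed ∨ busy ∨ ¬door) forces busy = True.
All clauses satisfied.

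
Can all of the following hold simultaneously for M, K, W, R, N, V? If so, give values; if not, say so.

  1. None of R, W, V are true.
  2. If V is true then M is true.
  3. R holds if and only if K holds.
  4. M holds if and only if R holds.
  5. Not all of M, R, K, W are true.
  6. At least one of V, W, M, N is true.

M=F, K=F, W=F, R=F, N=T, V=F

  (1) {R, W, V}: 0 true — none ✓
  (2) V=F ⇒ M: vacuous ✓
  (3) R=F, K=F — same ✓
  (4) M=F, R=F — same ✓
  (5) {M, R, K, W}: 0/4 true — not all ✓
  (6) {V, W, M, N}: 1 true — at least one ✓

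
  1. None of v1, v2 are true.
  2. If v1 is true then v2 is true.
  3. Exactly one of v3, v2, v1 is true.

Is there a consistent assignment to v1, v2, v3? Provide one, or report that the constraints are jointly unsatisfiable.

v1=F; v2=F; v3=T

  (1) {v1, v2}: 0 true — none ✓
  (2) v1=F ⇒ v2: vacuous ✓
  (3) {v3, v2, v1}: 1 true — exactly one ✓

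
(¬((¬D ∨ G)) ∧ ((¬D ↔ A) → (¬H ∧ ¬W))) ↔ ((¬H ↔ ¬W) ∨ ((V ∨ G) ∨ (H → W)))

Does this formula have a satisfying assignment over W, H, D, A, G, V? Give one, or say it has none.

W=F; H=F; D=T; A=F; G=F; V=T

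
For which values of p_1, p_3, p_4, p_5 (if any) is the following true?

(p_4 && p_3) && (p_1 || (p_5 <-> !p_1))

p_1 = True, p_3 = True, p_4 = True, p_5 = False

  p_4 && p_3 = True
  p_1 || (p_5 <-> !p_1) = True
    p_5 <-> !p_1 = True
      !p_1 = False
Both conjuncts True, so the formula holds.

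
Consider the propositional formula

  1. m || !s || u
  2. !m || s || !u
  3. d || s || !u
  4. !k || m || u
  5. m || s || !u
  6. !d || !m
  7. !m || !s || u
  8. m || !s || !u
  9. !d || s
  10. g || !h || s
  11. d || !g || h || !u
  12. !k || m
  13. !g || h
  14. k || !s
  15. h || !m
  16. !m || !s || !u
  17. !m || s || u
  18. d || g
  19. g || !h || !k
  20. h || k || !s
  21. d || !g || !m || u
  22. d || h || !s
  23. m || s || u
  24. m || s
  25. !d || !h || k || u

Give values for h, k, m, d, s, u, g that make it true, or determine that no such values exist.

Case m = True:
  (!d || !m) forces d = False.
  (h || !m) forces h = True.
  (d || g) forces g = True.
  (d || !g || !m || u) forces u = True.
  (!m || s || !u) forces s = True.
  Clause (!m || !s || !u) is falsified — contradiction.
Case m = False:
  (!k || m) forces k = False.
  (k || !s) forces s = False.
  Clause (m || s) is falsified — contradiction.
Both cases fail, so the formula is unsatisfiable.

The formula is unsatisfiable.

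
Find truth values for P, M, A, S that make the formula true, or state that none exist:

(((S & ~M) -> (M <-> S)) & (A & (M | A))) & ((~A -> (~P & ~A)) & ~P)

P=F, M=T, A=T, S=T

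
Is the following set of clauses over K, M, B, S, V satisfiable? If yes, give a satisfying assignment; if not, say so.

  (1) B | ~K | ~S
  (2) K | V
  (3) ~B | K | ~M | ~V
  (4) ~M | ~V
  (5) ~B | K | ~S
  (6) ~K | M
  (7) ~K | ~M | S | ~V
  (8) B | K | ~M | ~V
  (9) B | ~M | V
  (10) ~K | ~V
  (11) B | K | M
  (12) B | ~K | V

Set K = False.
  then (K | V) forces V = True.
  then (~M | ~V) forces M = False.
  then (B | K | M) forces B = True.
  then (~B | K | ~S) forces S = False.
All clauses satisfied.

K = False; M = False; B = True; S = False; V = True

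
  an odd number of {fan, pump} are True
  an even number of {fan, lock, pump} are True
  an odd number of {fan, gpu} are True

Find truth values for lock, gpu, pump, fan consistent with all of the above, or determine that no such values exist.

lock: True; gpu: False; pump: False; fan: True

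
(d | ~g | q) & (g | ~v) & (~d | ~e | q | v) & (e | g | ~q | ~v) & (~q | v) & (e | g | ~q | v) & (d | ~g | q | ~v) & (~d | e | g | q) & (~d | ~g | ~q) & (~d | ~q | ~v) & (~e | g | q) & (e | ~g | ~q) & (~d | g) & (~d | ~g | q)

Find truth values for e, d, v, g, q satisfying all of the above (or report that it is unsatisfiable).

Set e = True.
Try d = True:
  (~d | g) forces g = True.
  (~d | ~g | ~q) forces q = False.
  clause (~d | ~g | q) is falsified — backtrack.
So d = False.
Set v = True.
  then (g | ~v) forces g = True.
  then (d | ~g | q | ~v) forces q = True.
All clauses satisfied.

e = True, d = False, v = True, g = True, q = True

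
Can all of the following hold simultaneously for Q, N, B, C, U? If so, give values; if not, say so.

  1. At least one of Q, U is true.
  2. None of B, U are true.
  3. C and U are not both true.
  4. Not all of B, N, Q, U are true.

Q=T; N=F; B=F; C=F; U=F

  (1) {Q, U}: 1 true — at least one ✓
  (2) {B, U}: 0 true — none ✓
  (3) C=F, U=F — not both ✓
  (4) {B, N, Q, U}: 1/4 true — not all ✓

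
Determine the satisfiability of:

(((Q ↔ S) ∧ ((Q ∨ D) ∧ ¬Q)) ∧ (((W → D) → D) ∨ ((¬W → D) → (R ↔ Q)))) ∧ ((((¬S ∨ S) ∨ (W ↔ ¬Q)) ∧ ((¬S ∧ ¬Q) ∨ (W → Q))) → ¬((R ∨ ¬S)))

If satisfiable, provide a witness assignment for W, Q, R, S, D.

UNSATISFIABLE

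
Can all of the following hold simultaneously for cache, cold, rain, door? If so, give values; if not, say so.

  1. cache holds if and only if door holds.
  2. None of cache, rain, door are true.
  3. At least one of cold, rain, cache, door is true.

cache = False; cold = True; rain = False; door = False

  (1) cache=F, door=F — same ✓
  (2) {cache, rain, door}: 0 true — none ✓
  (3) {cold, rain, cache, door}: 1 true — at least one ✓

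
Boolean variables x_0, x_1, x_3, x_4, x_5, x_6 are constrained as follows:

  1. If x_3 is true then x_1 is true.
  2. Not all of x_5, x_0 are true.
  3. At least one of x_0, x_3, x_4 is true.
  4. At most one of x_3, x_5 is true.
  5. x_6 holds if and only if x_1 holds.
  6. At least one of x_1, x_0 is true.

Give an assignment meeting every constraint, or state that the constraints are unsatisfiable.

x_0=F, x_1=T, x_3=F, x_4=T, x_5=T, x_6=T

  (1) x_3=F ⇒ x_1: vacuous ✓
  (2) {x_5, x_0}: 1/2 true — not all ✓
  (3) {x_0, x_3, x_4}: 1 true — at least one ✓
  (4) {x_3, x_5}: 1 true — at most one ✓
  (5) x_6=T, x_1=T — same ✓
  (6) {x_1, x_0}: 1 true — at least one ✓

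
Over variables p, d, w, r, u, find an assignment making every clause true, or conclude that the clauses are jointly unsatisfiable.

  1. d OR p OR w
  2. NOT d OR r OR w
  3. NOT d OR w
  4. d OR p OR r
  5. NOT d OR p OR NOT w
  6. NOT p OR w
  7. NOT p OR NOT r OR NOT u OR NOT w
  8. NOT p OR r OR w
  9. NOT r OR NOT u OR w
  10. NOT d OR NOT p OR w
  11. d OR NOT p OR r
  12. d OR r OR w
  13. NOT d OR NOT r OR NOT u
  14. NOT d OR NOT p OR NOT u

Set p = True.
  then (NOT p OR w) forces w = True.
Set d = False.
  then (d OR NOT p OR r) forces r = True.
  then (NOT p OR NOT r OR NOT u OR NOT w) forces u = False.
All clauses satisfied.

p = True; d = False; w = True; r = True; u = False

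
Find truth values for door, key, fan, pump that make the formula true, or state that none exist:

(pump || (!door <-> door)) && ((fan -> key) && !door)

door = False; key = True; fan = False; pump = True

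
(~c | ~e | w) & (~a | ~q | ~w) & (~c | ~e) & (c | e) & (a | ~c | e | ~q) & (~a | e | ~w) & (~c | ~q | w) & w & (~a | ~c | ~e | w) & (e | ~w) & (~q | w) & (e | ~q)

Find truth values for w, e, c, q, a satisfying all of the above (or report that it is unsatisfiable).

Unit clause (w) forces w = True.
In (e | ~w) only e is left, so e = True.
In (~c | ~e) only ~c is left, so c = False.
Set q = False.
Set a = True.
All clauses satisfied.

w = True; e = True; c = False; q = False; a = True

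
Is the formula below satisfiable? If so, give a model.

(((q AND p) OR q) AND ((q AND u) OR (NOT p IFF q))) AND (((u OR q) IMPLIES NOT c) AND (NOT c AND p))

q = True, p = True, u = True, c = False

  ((q AND p) OR q) AND ((q AND u) OR (NOT p IFF q)) = True
    (q AND p) OR q = True
      q AND p = True
    (q AND u) OR (NOT p IFF q) = True
      q AND u = True
      NOT p IFF q = False
        NOT p = False
  ((u OR q) IMPLIES NOT c) AND (NOT c AND p) = True
    (u OR q) IMPLIES NOT c = True
      u OR q = True
      NOT c = True
    NOT c AND p = True
      NOT c = True
Both conjuncts True, so the formula holds.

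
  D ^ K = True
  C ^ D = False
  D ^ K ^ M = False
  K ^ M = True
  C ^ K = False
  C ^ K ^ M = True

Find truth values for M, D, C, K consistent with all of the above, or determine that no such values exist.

Adding constraints 1, 2, 5 mod 2: every variable appears an even number of times on the left, so the left side is 0.
But the right sides sum to 1 (mod 2). 0 ≠ 1 — the system is inconsistent.

Unsatisfiable — no assignment works.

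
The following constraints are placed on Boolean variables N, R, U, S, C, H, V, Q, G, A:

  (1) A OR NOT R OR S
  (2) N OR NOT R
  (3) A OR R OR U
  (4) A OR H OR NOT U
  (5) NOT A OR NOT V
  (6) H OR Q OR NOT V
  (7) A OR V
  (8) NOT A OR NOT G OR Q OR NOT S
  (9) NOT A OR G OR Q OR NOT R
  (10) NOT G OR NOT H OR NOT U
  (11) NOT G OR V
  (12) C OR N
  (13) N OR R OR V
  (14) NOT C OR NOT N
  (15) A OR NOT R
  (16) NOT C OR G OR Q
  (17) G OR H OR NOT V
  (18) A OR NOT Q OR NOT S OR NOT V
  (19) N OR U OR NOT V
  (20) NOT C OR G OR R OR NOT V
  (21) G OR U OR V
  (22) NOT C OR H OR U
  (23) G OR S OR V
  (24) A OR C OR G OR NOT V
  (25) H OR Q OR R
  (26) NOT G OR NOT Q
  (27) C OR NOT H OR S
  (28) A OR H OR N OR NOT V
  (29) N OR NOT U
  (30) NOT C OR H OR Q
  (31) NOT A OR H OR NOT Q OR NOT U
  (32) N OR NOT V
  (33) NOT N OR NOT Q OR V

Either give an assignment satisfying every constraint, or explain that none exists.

N = True; R = False; U = True; S = True; C = False; H = True; V = False; Q = False; G = False; A = True

Try N = False:
  (N OR NOT R) forces R = False.
  (C OR N) forces C = True.
  (N OR R OR V) forces V = True.
  clause (N OR NOT V) is falsified — backtrack.
So N = True.
  then (NOT C OR NOT N) forces C = False.
Set R = False.
Set U = True.
Set S = True.
Set H = True.
  then (NOT G OR NOT H OR NOT U) forces G = False.
Set V = False.
  then (A OR V) forces A = True.
  then (NOT N OR NOT Q OR V) forces Q = False.
All clauses satisfied.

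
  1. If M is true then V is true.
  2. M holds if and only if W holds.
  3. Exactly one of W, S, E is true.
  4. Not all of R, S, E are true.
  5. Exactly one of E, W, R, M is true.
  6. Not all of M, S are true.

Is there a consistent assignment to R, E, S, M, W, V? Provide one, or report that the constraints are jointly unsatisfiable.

R=T, E=F, S=T, M=F, W=F, V=T

  (1) M=F ⇒ V: vacuous ✓
  (2) M=F, W=F — same ✓
  (3) {W, S, E}: 1 true — exactly one ✓
  (4) {R, S, E}: 2/3 true — not all ✓
  (5) {E, W, R, M}: 1 true — exactly one ✓
  (6) {M, S}: 1/2 true — not all ✓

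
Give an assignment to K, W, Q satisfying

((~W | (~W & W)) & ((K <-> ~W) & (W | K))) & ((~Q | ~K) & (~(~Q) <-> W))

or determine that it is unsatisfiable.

K = True, W = False, Q = False

  (~W | (~W & W)) & ((K <-> ~W) & (W | K)) = True
    ~W | (~W & W) = True
      ~W = True
      ~W & W = False
        ~W = True
    (K <-> ~W) & (W | K) = True
      K <-> ~W = True
        ~W = True
      W | K = True
  (~Q | ~K) & (~(~Q) <-> W) = True
    ~Q | ~K = True
      ~Q = True
      ~K = False
    ~(~Q) <-> W = True
      ~(~Q) = False
        ~Q = True
Both conjuncts True, so the formula holds.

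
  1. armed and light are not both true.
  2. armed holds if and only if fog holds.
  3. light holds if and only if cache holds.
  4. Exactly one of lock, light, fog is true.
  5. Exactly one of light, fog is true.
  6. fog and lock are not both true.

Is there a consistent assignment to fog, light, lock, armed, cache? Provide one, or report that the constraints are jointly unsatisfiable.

fog: True, light: False, lock: False, armed: True, cache: False

  (1) armed=T, light=F — not both ✓
  (2) armed=T, fog=T — same ✓
  (3) light=F, cache=F — same ✓
  (4) {lock, light, fog}: 1 true — exactly one ✓
  (5) {light, fog}: 1 true — exactly one ✓
  (6) fog=T, lock=F — not both ✓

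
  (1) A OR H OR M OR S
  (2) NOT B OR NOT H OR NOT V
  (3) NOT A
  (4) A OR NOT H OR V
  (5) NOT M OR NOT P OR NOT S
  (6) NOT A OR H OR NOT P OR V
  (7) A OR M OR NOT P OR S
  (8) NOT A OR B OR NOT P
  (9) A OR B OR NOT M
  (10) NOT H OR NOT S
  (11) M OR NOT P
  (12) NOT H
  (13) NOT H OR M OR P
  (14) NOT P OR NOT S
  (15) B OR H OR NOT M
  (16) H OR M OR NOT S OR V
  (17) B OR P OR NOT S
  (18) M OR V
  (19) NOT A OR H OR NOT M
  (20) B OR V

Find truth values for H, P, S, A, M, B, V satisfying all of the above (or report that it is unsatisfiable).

H = False; P = True; S = False; A = False; M = True; B = True; V = False

Unit clause (NOT A) forces A = False.
Unit clause (NOT H) forces H = False.
Set P = True.
  then (M OR NOT P) forces M = True.
  then (NOT P OR NOT S) forces S = False.
  then (B OR H OR NOT M) forces B = True.
Set V = False.
All clauses satisfied.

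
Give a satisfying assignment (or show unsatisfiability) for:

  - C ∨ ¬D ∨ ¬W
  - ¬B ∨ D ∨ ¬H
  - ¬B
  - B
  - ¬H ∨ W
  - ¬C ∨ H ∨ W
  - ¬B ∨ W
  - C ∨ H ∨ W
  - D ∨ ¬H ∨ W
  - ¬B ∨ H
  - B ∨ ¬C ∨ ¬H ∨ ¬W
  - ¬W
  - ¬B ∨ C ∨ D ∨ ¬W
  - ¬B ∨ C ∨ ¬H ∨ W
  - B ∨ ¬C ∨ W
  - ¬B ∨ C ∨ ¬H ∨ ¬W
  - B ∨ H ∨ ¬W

The formula is unsatisfiable.

Case B = True:
  Clause (¬B) is falsified — contradiction.
Case B = False:
  Clause (B) is falsified — contradiction.
Both cases fail, so the formula is unsatisfiable.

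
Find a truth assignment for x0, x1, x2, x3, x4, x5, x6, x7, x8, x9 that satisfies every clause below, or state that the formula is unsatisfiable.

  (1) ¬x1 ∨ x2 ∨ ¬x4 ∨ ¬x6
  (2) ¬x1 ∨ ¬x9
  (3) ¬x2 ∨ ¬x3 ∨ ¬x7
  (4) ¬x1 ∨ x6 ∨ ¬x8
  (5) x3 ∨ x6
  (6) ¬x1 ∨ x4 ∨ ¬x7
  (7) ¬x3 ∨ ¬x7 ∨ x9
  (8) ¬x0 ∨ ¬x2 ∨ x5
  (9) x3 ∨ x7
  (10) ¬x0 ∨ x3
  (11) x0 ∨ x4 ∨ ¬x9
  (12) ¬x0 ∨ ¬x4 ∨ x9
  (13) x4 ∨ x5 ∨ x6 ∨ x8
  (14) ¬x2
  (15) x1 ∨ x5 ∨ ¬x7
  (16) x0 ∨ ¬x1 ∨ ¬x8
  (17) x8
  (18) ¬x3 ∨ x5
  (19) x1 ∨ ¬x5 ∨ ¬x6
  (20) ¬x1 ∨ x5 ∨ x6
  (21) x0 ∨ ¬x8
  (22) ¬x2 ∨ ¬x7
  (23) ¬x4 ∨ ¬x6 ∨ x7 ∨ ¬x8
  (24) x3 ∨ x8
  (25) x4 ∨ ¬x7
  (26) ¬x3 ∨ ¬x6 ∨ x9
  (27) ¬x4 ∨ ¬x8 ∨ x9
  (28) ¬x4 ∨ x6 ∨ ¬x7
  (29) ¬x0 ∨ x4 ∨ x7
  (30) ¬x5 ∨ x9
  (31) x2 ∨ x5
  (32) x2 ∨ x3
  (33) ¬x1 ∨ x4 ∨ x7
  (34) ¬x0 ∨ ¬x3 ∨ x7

Case x2 = True:
  Clause (¬x2) is falsified — contradiction.
Case x2 = False:
  (x8) forces x8 = True.
  (x0 ∨ ¬x8) forces x0 = True.
  (¬x0 ∨ x3) forces x3 = True.
  (¬x3 ∨ x5) forces x5 = True.
  (¬x5 ∨ x9) forces x9 = True.
  (¬x1 ∨ ¬x9) forces x1 = False.
  (x1 ∨ ¬x5 ∨ ¬x6) forces x6 = False.
  (¬x0 ∨ ¬x3 ∨ x7) forces x7 = True.
  (x4 ∨ ¬x7) forces x4 = True.
  Clause (¬x4 ∨ x6 ∨ ¬x7) is falsified — contradiction.
Both cases fail, so the formula is unsatisfiable.

UNSATISFIABLE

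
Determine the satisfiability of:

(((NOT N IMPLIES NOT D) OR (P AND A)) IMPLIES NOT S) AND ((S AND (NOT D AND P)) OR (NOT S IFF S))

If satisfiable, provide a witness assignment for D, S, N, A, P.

No satisfying assignment exists.

Case S = True: the formula simplifies to NOT (((NOT N IMPLIES NOT D) OR (P AND A))) AND (NOT D AND P).
  D = True: the conjunct NOT D is False.
  D = False: the conjunct NOT (((NOT N IMPLIES NOT D) OR (P AND A))) becomes NOT ((True OR (P AND A))) = False.
Case S = False: the conjunct (S AND (NOT D AND P)) OR (NOT S IFF S) becomes (False AND (NOT D AND P)) OR (True IFF False) = False.
Both cases fail — unsatisfiable.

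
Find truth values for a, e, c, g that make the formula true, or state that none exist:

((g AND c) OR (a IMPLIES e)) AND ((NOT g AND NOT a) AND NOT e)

a = False, e = False, c = False, g = False

  (g AND c) OR (a IMPLIES e) = True
    g AND c = False
    a IMPLIES e = True
  (NOT g AND NOT a) AND NOT e = True
    NOT g AND NOT a = True
      NOT g = True
      NOT a = True
    NOT e = True
Both conjuncts True, so the formula holds.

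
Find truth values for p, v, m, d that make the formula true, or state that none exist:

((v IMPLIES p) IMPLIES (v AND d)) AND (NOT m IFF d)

p = True; v = True; m = False; d = True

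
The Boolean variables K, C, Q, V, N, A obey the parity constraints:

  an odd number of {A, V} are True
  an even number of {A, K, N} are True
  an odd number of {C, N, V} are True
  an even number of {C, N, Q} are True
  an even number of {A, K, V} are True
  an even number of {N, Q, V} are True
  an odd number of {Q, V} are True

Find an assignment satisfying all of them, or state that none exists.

K = True, C = True, Q = False, V = True, N = True, A = False

{A, V}: 1 true → odd ✓
{A, K, N}: 2 true → even ✓
{C, N, V}: 3 true → odd ✓
{C, N, Q}: 2 true → even ✓
{A, K, V}: 2 true → even ✓
{N, Q, V}: 2 true → even ✓
{Q, V}: 1 true → odd ✓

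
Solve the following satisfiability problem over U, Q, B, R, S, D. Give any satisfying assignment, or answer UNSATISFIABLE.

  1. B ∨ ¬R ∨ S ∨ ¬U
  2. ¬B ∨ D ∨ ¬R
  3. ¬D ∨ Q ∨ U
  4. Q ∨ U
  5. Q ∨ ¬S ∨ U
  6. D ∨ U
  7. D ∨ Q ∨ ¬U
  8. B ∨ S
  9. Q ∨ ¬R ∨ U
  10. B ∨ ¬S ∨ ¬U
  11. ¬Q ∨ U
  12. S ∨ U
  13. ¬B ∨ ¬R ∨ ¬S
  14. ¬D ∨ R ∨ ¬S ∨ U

U: True; Q: False; B: True; R: False; S: False; D: True

Try U = False:
  (Q ∨ U) forces Q = True.
  clause (¬Q ∨ U) is falsified — backtrack.
So U = True.
Set Q = False.
  then (D ∨ Q ∨ ¬U) forces D = True.
Set B = True.
Set R = False.
Set S = False.
All clauses satisfied.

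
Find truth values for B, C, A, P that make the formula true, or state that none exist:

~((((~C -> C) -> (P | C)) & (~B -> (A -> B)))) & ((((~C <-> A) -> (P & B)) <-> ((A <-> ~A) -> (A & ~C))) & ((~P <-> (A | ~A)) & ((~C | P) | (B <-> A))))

Case A = True: the formula simplifies to ~((((~C -> C) -> (P | C)) & (~B -> B))) & ((~C -> (P & B)) & (~P & ((~C | P) | B))).
  P = True: the conjunct ~P is False.
  P = False: simplifies to ~((((~C -> C) -> C) & (~B -> B))) & (C & (~C | B)).
    C = True: simplifies to ~((~B -> B)) & B.
      B = True: the conjunct ~((~B -> B)) becomes ~((False -> True)) = False.
      B = False: the conjunct B is False.
    C = False: the conjunct C is False.
Case A = False: the formula simplifies to ~(((~C -> C) -> (P | C))) & ((C -> (P & B)) & (~P & ((~C | P) | ~B))).
  C = True: the conjunct ~(((~C -> C) -> (P | C))) becomes ~((True -> True)) = False.
  C = False: the conjunct ~(((~C -> C) -> (P | C))) becomes ~((False -> P)) = False.
Both cases fail — unsatisfiable.

Unsatisfiable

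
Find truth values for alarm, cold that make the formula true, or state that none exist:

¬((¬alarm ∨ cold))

alarm=T, cold=F

  ¬((¬alarm ∨ cold)) = True
    ¬alarm ∨ cold = False
      ¬alarm = False
The formula evaluates to True.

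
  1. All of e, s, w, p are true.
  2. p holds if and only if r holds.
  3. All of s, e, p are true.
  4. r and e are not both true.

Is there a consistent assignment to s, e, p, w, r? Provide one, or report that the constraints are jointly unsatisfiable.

Case s = True:
  (1) forces e = True.
  (1) forces w = True.
  (1) forces p = True.
  (2) with p=T forces r = True.
  Constraint (4) is violated (r=T, e=T) — contradiction.
Case s = False:
  Constraint (1) is violated (s=F) — contradiction.
Both cases fail — unsatisfiable.

UNSATISFIABLE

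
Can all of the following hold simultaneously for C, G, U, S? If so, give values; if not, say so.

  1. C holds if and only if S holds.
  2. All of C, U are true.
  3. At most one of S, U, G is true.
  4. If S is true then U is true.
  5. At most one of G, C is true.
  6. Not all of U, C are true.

No satisfying assignment exists.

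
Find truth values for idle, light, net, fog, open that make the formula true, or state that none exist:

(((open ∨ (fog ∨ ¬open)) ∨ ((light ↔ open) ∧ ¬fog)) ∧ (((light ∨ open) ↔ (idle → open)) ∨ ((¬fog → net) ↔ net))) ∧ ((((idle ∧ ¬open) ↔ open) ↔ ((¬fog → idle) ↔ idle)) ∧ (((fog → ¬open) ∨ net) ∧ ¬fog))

idle = False, light = False, net = True, fog = False, open = False

  ((open ∨ (fog ∨ ¬open)) ∨ ((light ↔ open) ∧ ¬fog)) ∧ (((light ∨ open) ↔ (idle → open)) ∨ ((¬fog → net) ↔ net)) = True
    (open ∨ (fog ∨ ¬open)) ∨ ((light ↔ open) ∧ ¬fog) = True
      open ∨ (fog ∨ ¬open) = True
        fog ∨ ¬open = True
          ¬open = True
      (light ↔ open) ∧ ¬fog = True
        light ↔ open = True
        ¬fog = True
    ((light ∨ open) ↔ (idle → open)) ∨ ((¬fog → net) ↔ net) = True
      (light ∨ open) ↔ (idle → open) = False
        light ∨ open = False
        idle → open = True
      (¬fog → net) ↔ net = True
        ¬fog → net = True
          ¬fog = True
  (((idle ∧ ¬open) ↔ open) ↔ ((¬fog → idle) ↔ idle)) ∧ (((fog → ¬open) ∨ net) ∧ ¬fog) = True
    ((idle ∧ ¬open) ↔ open) ↔ ((¬fog → idle) ↔ idle) = True
      (idle ∧ ¬open) ↔ open = True
        idle ∧ ¬open = False
          ¬open = True
      (¬fog → idle) ↔ idle = True
        ¬fog → idle = False
          ¬fog = True
    ((fog → ¬open) ∨ net) ∧ ¬fog = True
      (fog → ¬open) ∨ net = True
        fog → ¬open = True
          ¬open = True
      ¬fog = True
Both conjuncts True, so the formula holds.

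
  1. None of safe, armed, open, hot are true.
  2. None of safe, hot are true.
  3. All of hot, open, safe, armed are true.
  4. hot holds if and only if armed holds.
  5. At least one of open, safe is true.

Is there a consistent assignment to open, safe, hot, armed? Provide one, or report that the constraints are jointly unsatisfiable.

No satisfying assignment exists.

Case open = True:
  Constraint (1) is violated (open=T) — contradiction.
Case open = False:
  Constraint (3) is violated (open=F) — contradiction.
Both cases fail — unsatisfiable.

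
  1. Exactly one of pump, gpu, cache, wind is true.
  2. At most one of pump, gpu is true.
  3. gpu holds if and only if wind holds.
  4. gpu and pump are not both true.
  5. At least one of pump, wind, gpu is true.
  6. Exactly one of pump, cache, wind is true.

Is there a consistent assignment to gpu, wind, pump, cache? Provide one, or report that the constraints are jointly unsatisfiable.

gpu = False; wind = False; pump = True; cache = False

  (1) {pump, gpu, cache, wind}: 1 true — exactly one ✓
  (2) {pump, gpu}: 1 true — at most one ✓
  (3) gpu=F, wind=F — same ✓
  (4) gpu=F, pump=T — not both ✓
  (5) {pump, wind, gpu}: 1 true — at least one ✓
  (6) {pump, cache, wind}: 1 true — exactly one ✓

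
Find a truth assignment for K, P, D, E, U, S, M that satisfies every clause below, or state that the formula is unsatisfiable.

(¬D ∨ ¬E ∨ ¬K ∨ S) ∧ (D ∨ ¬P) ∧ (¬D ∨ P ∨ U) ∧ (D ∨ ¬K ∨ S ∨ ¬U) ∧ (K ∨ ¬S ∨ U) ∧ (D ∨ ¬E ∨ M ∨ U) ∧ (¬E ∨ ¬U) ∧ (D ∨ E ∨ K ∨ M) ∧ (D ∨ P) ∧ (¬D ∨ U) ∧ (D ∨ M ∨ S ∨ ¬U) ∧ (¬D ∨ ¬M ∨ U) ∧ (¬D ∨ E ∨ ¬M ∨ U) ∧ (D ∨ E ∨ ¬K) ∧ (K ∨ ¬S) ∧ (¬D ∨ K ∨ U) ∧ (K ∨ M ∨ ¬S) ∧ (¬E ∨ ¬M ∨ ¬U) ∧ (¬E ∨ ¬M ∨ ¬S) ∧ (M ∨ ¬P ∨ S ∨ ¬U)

Set K = True.
Set P = True.
  then (D ∨ ¬P) forces D = True.
  then (¬D ∨ U) forces U = True.
  then (¬E ∨ ¬U) forces E = False.
Set S = False.
  then (M ∨ ¬P ∨ S ∨ ¬U) forces M = True.
All clauses satisfied.

K: True; P: True; D: True; E: False; U: True; S: False; M: True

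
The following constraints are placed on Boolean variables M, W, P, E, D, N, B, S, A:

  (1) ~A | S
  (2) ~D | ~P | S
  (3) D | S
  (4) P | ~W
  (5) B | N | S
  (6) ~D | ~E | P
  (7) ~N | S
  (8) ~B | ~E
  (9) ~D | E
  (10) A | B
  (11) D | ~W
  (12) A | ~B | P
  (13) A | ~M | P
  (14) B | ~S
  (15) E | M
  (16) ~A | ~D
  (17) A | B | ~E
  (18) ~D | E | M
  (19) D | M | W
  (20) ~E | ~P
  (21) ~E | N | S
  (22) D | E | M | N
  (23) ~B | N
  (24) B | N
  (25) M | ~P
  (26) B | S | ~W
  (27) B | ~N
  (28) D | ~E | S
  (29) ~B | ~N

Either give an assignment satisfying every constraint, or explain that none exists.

Unsatisfiable — no assignment works.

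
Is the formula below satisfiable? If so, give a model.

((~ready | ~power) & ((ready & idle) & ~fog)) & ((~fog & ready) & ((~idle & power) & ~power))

UNSATISFIABLE

Case idle = True: the conjunct ~idle is False.
Case idle = False: the conjunct idle is False.
Both cases fail — unsatisfiable.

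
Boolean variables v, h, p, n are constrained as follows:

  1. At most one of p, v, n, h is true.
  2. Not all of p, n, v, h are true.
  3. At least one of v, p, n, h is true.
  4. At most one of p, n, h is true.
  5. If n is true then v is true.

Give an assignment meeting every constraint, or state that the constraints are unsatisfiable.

v = False; h = False; p = True; n = False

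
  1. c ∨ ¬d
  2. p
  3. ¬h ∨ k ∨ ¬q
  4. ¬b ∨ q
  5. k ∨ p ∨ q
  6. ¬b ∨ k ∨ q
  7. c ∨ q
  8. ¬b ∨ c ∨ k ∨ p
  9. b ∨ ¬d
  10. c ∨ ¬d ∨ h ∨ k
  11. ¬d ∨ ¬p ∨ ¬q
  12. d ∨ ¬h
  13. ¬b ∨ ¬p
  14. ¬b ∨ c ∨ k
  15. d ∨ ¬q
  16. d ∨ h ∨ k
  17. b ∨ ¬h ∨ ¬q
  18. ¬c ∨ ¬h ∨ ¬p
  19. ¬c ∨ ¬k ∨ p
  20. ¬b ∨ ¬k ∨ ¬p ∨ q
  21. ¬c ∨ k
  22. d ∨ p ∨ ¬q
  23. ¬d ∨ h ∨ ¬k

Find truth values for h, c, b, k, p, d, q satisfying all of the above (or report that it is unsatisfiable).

Unit clause (p) forces p = True.
In (¬b ∨ ¬p) only ¬b is left, so b = False.
In (b ∨ ¬d) only ¬d is left, so d = False.
In (d ∨ ¬h) only ¬h is left, so h = False.
In (d ∨ ¬q) only ¬q is left, so q = False.
In (d ∨ h ∨ k) only k is left, so k = True.
In (c ∨ q) only c is left, so c = True.
All clauses satisfied.

h = False, c = True, b = False, k = True, p = True, d = False, q = False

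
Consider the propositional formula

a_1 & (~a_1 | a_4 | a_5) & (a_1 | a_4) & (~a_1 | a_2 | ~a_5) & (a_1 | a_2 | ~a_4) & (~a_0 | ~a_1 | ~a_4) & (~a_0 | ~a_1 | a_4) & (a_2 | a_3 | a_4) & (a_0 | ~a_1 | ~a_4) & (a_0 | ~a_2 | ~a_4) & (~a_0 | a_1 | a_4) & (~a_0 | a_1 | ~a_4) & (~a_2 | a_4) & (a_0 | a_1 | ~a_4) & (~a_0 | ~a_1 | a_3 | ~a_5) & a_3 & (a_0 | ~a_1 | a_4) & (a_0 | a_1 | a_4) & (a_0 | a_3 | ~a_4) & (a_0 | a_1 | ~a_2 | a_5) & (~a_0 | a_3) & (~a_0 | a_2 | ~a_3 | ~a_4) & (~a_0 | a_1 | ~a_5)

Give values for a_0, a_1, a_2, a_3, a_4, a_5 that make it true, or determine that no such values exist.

Case a_0 = True:
  (a_1) forces a_1 = True.
  (~a_0 | ~a_1 | ~a_4) forces a_4 = False.
  Clause (~a_0 | ~a_1 | a_4) is falsified — contradiction.
Case a_0 = False:
  (a_1) forces a_1 = True.
  (a_0 | ~a_1 | ~a_4) forces a_4 = False.
  Clause (a_0 | ~a_1 | a_4) is falsified — contradiction.
Both cases fail, so the formula is unsatisfiable.

No satisfying assignment exists.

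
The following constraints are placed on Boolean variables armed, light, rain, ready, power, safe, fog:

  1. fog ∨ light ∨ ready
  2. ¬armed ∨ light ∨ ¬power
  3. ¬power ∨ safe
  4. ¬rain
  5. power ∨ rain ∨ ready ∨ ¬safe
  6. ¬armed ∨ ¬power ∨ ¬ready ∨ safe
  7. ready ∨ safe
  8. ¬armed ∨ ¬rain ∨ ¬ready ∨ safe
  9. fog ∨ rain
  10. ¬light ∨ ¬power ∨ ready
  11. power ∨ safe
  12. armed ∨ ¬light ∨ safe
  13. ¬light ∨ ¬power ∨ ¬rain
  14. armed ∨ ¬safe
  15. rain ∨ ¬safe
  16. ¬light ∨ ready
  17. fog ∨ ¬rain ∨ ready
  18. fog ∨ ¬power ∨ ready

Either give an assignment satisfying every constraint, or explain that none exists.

Unsatisfiable — no assignment works.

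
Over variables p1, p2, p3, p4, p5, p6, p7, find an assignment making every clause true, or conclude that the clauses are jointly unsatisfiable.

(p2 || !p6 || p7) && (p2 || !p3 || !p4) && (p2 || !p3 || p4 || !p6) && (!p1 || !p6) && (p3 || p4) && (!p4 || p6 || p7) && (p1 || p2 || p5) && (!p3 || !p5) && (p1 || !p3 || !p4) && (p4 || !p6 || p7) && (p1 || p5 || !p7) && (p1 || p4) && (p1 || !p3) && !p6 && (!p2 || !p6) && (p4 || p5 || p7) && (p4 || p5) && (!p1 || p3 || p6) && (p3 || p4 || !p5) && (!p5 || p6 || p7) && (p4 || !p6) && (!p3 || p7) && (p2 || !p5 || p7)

p1 = True, p2 = True, p3 = True, p4 = True, p5 = False, p6 = False, p7 = True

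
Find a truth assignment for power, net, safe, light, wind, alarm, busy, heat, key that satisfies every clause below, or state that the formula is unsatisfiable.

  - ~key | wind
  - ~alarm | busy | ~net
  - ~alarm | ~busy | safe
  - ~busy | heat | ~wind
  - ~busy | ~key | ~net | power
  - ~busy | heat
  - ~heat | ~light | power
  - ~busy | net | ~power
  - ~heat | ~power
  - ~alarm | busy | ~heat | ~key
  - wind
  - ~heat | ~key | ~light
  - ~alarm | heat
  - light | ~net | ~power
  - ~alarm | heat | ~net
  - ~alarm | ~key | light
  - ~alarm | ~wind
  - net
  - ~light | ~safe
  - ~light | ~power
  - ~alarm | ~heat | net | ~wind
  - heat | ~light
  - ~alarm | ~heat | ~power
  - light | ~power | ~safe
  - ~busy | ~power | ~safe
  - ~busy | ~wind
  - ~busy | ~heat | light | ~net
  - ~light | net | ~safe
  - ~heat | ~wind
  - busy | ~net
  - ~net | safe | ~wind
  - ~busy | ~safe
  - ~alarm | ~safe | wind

No satisfying assignment exists.

Case net = True:
  (wind) forces wind = True.
  (~alarm | ~wind) forces alarm = False.
  (~busy | ~wind) forces busy = False.
  Clause (busy | ~net) is falsified — contradiction.
Case net = False:
  Clause (net) is falsified — contradiction.
Both cases fail, so the formula is unsatisfiable.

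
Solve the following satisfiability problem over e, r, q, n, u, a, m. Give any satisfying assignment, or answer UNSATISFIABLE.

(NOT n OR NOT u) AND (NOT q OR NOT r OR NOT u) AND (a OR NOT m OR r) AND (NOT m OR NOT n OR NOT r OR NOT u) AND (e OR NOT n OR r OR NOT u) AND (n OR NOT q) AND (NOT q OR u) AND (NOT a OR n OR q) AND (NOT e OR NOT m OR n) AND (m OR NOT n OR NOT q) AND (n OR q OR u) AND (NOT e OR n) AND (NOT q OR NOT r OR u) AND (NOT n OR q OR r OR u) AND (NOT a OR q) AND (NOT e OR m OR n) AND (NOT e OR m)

e: False; r: True; q: False; n: True; u: False; a: False; m: False

Set e = False.
Set r = True.
Try q = True:
  (NOT q OR NOT r OR NOT u) forces u = False.
  clause (NOT q OR u) is falsified — backtrack.
So q = False.
  then (NOT a OR q) forces a = False.
Set n = True.
  then (NOT n OR NOT u) forces u = False.
Set m = False.
All clauses satisfied.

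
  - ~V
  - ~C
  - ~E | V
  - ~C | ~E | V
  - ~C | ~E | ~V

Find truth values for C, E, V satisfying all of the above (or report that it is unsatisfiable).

C: False, E: False, V: False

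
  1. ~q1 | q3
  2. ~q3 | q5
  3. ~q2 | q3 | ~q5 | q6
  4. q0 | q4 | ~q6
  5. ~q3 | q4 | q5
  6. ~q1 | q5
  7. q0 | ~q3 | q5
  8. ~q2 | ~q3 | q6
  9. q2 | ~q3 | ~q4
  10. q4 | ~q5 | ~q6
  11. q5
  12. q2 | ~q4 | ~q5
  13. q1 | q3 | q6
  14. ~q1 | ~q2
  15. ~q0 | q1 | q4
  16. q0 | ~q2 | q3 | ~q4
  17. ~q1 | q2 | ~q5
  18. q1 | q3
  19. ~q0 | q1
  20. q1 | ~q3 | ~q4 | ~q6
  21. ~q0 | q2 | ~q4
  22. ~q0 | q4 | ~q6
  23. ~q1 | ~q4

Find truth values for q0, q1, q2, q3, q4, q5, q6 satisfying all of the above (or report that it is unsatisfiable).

q0: False; q1: False; q2: False; q3: True; q4: False; q5: True; q6: False

Unit clause (q5) forces q5 = True.
Set q0 = False.
Try q1 = True:
  (~q1 | q3) forces q3 = True.
  (~q1 | ~q2) forces q2 = False.
  clause (~q1 | q2 | ~q5) is falsified — backtrack.
So q1 = False.
  then (q1 | q3) forces q3 = True.
Try q2 = True:
  (~q2 | ~q3 | q6) forces q6 = True.
  (q0 | q4 | ~q6) forces q4 = True.
  clause (q1 | ~q3 | ~q4 | ~q6) is falsified — backtrack.
So q2 = False.
  then (q2 | ~q3 | ~q4) forces q4 = False.
  then (q4 | ~q5 | ~q6) forces q6 = False.
All clauses satisfied.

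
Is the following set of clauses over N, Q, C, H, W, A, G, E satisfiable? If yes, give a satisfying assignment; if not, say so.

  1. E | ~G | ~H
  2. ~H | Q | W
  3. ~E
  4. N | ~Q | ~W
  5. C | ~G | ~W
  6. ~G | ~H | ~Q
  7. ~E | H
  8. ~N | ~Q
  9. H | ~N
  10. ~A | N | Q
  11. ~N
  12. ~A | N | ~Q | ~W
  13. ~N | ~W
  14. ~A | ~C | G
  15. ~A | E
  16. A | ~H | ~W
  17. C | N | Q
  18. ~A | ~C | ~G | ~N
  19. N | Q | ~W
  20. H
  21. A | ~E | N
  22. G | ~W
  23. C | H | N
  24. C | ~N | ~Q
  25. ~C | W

Unit clause (~E) forces E = False.
Unit clause (~N) forces N = False.
In (~A | E) only ~A is left, so A = False.
Unit clause (H) forces H = True.
In (E | ~G | ~H) only ~G is left, so G = False.
In (A | ~H | ~W) only ~W is left, so W = False.
In (~C | W) only ~C is left, so C = False.
In (~H | Q | W) only Q is left, so Q = True.
All clauses satisfied.

N = False, Q = True, C = False, H = True, W = False, A = False, G = False, E = False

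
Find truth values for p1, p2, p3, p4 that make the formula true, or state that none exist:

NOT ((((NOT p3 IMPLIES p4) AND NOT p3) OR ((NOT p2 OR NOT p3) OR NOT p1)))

p1=T, p2=T, p3=T, p4=T

  NOT ((((NOT p3 IMPLIES p4) AND NOT p3) OR ((NOT p2 OR NOT p3) OR NOT p1))) = True
    ((NOT p3 IMPLIES p4) AND NOT p3) OR ((NOT p2 OR NOT p3) OR NOT p1) = False
      (NOT p3 IMPLIES p4) AND NOT p3 = False
        NOT p3 IMPLIES p4 = True
          NOT p3 = False
        NOT p3 = False
      (NOT p2 OR NOT p3) OR NOT p1 = False
        NOT p2 OR NOT p3 = False
          NOT p2 = False
          NOT p3 = False
        NOT p1 = False
The formula evaluates to True.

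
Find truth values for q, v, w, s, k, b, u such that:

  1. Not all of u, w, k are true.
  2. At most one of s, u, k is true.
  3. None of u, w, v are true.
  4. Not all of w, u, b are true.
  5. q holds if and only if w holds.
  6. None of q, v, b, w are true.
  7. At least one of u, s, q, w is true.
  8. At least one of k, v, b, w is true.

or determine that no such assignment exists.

Unsatisfiable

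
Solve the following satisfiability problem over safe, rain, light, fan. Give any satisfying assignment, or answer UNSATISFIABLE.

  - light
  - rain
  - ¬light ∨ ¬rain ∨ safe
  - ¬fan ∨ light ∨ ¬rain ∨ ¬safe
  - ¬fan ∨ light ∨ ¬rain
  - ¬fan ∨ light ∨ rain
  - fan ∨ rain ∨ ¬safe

safe = True, rain = True, light = True, fan = False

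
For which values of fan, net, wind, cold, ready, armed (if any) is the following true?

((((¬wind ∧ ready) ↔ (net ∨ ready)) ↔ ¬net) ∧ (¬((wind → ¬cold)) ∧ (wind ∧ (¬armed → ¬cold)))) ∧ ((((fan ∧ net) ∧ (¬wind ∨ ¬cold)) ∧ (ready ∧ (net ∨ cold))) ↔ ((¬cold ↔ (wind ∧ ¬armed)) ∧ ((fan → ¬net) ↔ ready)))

fan = True; net = True; wind = True; cold = True; ready = True; armed = True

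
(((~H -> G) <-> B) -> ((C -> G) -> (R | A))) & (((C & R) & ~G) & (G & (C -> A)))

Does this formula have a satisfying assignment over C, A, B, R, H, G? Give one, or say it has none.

UNSATISFIABLE

Case G = True: the conjunct ~G is False.
Case G = False: the conjunct G is False.
Both cases fail — unsatisfiable.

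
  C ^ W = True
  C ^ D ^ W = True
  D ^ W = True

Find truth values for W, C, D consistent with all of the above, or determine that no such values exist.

W: True, C: False, D: False

C ^ W = F ^ T = True ✓
C ^ D ^ W = F ^ F ^ T = True ✓
D ^ W = F ^ T = True ✓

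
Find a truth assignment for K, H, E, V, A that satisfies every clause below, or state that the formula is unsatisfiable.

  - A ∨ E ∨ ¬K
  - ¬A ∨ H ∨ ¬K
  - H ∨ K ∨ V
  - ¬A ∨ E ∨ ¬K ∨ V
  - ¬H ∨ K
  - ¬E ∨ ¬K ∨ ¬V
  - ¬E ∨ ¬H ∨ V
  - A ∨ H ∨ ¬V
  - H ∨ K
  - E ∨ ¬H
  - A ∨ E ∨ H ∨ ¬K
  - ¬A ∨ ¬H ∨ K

K = True, H = False, E = True, V = False, A = False

Try K = False:
  (¬H ∨ K) forces H = False.
  clause (H ∨ K) is falsified — backtrack.
So K = True.
Try H = True:
  (E ∨ ¬H) forces E = True.
  (¬E ∨ ¬K ∨ ¬V) forces V = False.
  clause (¬E ∨ ¬H ∨ V) is falsified — backtrack.
So H = False.
  then (¬A ∨ H ∨ ¬K) forces A = False.
  then (A ∨ H ∨ ¬V) forces V = False.
  then (A ∨ E ∨ H ∨ ¬K) forces E = True.
All clauses satisfied.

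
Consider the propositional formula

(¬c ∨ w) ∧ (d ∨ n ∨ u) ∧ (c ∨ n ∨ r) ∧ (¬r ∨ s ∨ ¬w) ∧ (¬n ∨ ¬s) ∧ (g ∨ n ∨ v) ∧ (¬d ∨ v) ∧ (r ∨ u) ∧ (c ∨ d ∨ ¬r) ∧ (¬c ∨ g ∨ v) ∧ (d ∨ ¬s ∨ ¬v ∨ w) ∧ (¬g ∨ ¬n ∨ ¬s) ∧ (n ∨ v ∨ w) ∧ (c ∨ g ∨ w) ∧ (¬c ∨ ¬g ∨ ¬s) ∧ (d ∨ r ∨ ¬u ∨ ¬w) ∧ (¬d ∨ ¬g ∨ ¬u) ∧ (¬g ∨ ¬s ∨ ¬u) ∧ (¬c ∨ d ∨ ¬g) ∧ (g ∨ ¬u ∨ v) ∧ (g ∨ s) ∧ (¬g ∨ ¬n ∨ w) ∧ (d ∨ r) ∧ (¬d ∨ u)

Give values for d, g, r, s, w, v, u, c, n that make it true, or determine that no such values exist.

d = True; g = False; r = False; s = True; w = True; v = True; u = True; c = True; n = False

Set d = True.
  then (¬d ∨ v) forces v = True.
  then (¬d ∨ u) forces u = True.
  then (¬d ∨ ¬g ∨ ¬u) forces g = False.
  then (g ∨ s) forces s = True.
  then (¬n ∨ ¬s) forces n = False.
Set r = False.
  then (c ∨ n ∨ r) forces c = True.
  then (¬c ∨ w) forces w = True.
All clauses satisfied.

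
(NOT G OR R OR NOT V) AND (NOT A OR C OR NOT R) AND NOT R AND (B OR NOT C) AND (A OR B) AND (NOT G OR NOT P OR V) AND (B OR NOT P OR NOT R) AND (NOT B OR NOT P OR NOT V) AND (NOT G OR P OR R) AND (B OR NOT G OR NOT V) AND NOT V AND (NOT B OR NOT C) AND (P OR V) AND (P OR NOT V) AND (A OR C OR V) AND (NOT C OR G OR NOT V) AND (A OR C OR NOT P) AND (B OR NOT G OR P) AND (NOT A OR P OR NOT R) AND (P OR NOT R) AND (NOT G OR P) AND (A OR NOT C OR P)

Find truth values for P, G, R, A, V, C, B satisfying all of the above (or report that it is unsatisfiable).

P = True, G = False, R = False, A = True, V = False, C = False, B = True

Unit clause (NOT R) forces R = False.
Unit clause (NOT V) forces V = False.
In (P OR V) only P is left, so P = True.
In (NOT G OR NOT P OR V) only NOT G is left, so G = False.
Try A = False:
  (A OR B) forces B = True.
  (NOT B OR NOT C) forces C = False.
  clause (A OR C OR V) is falsified — backtrack.
So A = True.
Set C = False.
Set B = True.
All clauses satisfied.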